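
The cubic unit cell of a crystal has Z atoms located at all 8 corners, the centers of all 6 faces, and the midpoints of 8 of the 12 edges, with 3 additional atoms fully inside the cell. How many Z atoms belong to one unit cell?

Corner atoms are shared by 8 cells (1/8 each), face atoms by 2 (1/2 each), edge atoms by 4 (1/4 each), interior atoms are unshared.
Net atoms = 8 × 1/8 + 6 × 1/2 + 8 × 1/4 + 3 = 1 + 3 + 2 + 3 = 9.

9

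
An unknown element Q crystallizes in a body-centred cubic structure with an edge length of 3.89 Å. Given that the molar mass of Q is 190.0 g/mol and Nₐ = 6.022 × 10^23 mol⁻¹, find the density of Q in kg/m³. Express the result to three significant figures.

10700 kg/m³

A BCC unit cell contains Z = 2 atoms.
Cell volume: a³ = (3.89 Å)³ = (3.890 × 10^-8 cm)³ = 5.886 × 10^-23 cm³.
ρ = Z·M/(N_A·a³) = 2 × 190.0 / (6.022 × 10²³ × 5.886 × 10^-23) = 10.72 g/cm³ = 10700 kg/m³.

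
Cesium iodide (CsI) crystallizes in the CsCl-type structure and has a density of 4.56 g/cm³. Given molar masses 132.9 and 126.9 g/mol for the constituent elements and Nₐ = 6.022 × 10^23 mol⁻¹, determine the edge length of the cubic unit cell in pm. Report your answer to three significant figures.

456 pm

M(CsI) = 259.8 g/mol; Z = 1 formula unit per cell.
a³ = Z·M/(N_A·ρ) = 1 × 259.8 / (6.022 × 10²³ × 4.56) = 9.461 × 10^-23 cm³, so a = 4.557 × 10^-8 cm = 456 pm.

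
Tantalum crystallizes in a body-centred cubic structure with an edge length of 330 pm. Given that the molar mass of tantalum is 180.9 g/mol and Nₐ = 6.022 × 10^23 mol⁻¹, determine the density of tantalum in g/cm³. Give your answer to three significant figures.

A BCC unit cell contains Z = 2 atoms.
Cell volume: a³ = (330 pm)³ = (3.300 × 10^-8 cm)³ = 3.594 × 10^-23 cm³.
ρ = Z·M/(N_A·a³) = 2 × 180.9 / (6.022 × 10²³ × 3.594 × 10^-23) = 16.72 g/cm³.

16.7 g/cm³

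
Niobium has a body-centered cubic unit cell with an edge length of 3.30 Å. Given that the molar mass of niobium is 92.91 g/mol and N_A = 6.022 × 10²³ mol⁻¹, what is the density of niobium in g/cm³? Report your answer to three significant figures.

A BCC unit cell contains Z = 2 atoms.
Cell volume: a³ = (3.30 Å)³ = (3.300 × 10^-8 cm)³ = 3.594 × 10^-23 cm³.
ρ = Z·M/(N_A·a³) = 2 × 92.91 / (6.022 × 10²³ × 3.594 × 10^-23) = 8.586 g/cm³.

8.59 g/cm³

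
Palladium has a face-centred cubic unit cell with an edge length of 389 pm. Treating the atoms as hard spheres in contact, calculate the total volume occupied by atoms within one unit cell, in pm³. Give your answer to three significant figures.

4.36 × 10^7 pm³

In an FCC lattice atoms touch along the face diagonal, so √2·a = 4r, so r = 0.3536a = 137.5 pm.
V_atoms = Z × (4/3)πr³ = 4 × (4/3)π × (137.5)³ = 4.36 × 10^7 pm³.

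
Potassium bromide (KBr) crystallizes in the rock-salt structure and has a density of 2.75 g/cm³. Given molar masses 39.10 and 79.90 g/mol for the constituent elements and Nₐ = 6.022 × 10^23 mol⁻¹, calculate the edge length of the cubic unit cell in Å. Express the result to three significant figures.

M(KBr) = 119.0 g/mol; Z = 4 formula units per cell.
a³ = Z·M/(N_A·ρ) = 4 × 119.0 / (6.022 × 10²³ × 2.75) = 2.874 × 10^-22 cm³, so a = 6.600 × 10^-8 cm = 6.60 Å.

6.60 Å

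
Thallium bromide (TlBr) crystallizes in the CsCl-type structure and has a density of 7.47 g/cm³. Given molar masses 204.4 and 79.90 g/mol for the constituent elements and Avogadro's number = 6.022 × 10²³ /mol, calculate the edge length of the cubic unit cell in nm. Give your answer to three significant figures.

0.398 nm

M(TlBr) = 284.3 g/mol; Z = 1 formula unit per cell.
a³ = Z·M/(N_A·ρ) = 1 × 284.3 / (6.022 × 10²³ × 7.47) = 6.320 × 10^-23 cm³, so a = 3.983 × 10^-8 cm = 0.398 nm.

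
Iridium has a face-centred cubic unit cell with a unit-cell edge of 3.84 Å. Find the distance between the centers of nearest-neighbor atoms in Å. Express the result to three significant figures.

In an FCC structure, atoms touch along the face diagonal, so √2·a = 4r; the nearest-neighbor distance equals 2r = 0.7071·a.
d = 0.7071 × 3.84 = 2.72 Å.

2.72 Å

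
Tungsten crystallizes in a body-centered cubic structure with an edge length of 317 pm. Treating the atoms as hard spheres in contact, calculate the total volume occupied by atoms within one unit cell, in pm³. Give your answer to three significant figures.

2.17 × 10^7 pm³

In a BCC lattice atoms touch along the body diagonal, so √3·a = 4r, so r = 0.4330a = 137.3 pm.
V_atoms = Z × (4/3)πr³ = 2 × (4/3)π × (137.3)³ = 2.17 × 10^7 pm³.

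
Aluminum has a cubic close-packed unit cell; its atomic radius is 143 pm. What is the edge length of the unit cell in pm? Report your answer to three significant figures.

404 pm

In an FCC lattice, atoms touch along the face diagonal, so √2·a = 4r.
a = 4r/√2 = 4 × 143 / 1.4142 = 404 pm.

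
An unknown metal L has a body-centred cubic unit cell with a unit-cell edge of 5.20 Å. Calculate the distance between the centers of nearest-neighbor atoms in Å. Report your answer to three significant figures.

4.50 Å

In a BCC structure, atoms touch along the body diagonal, so √3·a = 4r; the nearest-neighbor distance equals 2r = 0.8660·a.
d = 0.8660 × 5.20 = 4.50 Å.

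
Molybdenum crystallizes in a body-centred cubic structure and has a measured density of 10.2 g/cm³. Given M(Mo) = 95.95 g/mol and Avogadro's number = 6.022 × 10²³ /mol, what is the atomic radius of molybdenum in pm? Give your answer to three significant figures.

For a BCC cell (Z = 2), a³ = Z·M/(N_A·ρ) = 2 × 95.95 / (6.022 × 10²³ × 10.20) = 3.124 × 10^-23 cm³, so a = 3.150 × 10^-8 cm = 315.0 pm.
Atoms touch along the body diagonal, so √3·a = 4r, so r = 0.4330 × a = 136 pm.

136 pm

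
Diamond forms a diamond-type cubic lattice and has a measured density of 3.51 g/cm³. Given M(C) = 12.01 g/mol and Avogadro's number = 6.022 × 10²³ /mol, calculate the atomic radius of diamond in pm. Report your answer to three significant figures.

77.3 pm

For a diamond cubic cell (Z = 8), a³ = Z·M/(N_A·ρ) = 8 × 12.01 / (6.022 × 10²³ × 3.510) = 4.546 × 10^-23 cm³, so a = 3.569 × 10^-8 cm = 356.9 pm.
Nearest neighbors lie along the body diagonal with √3·a = 8r, so r = 0.2165 × a = 77.3 pm.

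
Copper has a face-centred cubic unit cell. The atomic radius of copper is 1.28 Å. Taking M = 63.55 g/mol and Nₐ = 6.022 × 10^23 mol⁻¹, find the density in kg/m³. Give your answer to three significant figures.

In an FCC lattice, atoms touch along the face diagonal, so √2·a = 4r, giving a = 3.620 Å = 3.620 × 10^-8 cm.
With Z = 4, ρ = Z·M/(N_A·a³) = 4 × 63.55 / (6.022 × 10²³ × 4.745 × 10^-23) = 8.895 g/cm³ = 8900 kg/m³.

8900 kg/m³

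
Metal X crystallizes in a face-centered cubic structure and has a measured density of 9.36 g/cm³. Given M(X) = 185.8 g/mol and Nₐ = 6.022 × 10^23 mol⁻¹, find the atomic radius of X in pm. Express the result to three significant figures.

180 pm

For an FCC cell (Z = 4), a³ = Z·M/(N_A·ρ) = 4 × 185.8 / (6.022 × 10²³ × 9.360) = 1.319 × 10^-22 cm³, so a = 5.090 × 10^-8 cm = 509.0 pm.
Atoms touch along the face diagonal, so √2·a = 4r, so r = 0.3536 × a = 180 pm.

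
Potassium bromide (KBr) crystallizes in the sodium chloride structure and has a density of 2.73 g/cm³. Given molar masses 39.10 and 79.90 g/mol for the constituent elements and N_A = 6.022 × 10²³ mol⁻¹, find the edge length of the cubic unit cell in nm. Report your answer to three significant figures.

M(KBr) = 119.0 g/mol; Z = 4 formula units per cell.
a³ = Z·M/(N_A·ρ) = 4 × 119.0 / (6.022 × 10²³ × 2.73) = 2.895 × 10^-22 cm³, so a = 6.616 × 10^-8 cm = 0.662 nm.

0.662 nm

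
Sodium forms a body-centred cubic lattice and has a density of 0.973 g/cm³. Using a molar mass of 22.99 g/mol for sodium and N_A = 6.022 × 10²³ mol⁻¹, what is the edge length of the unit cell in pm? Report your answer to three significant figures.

428 pm

With Z = 2 atoms per BCC cell, a³ = Z·M/(N_A·ρ) = 2 × 22.99 / (6.022 × 10²³ × 0.9730 g/cm³) = 7.847 × 10^-23 cm³.
a = (7.847 × 10^-23)^(1/3) = 4.281 × 10^-8 cm = 428 pm.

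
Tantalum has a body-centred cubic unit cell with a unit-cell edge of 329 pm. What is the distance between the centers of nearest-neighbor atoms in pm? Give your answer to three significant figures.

285 pm

In a BCC structure, atoms touch along the body diagonal, so √3·a = 4r; the nearest-neighbor distance equals 2r = 0.8660·a.
d = 0.8660 × 329 = 285 pm.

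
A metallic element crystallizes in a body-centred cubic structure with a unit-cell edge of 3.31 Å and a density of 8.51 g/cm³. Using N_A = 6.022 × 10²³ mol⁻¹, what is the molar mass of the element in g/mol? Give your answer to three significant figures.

A BCC cell has Z = 2 atoms; a = 3.310 × 10^-8 cm.
M = ρ·N_A·a³/Z = 8.51 × 6.022 × 10²³ × 3.626 × 10^-23 / 2 = 92.9 g/mol.

92.9 g/mol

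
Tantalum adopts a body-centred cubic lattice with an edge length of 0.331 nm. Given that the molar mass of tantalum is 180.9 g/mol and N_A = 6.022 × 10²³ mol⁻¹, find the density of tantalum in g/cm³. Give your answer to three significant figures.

16.6 g/cm³

A BCC unit cell contains Z = 2 atoms.
Cell volume: a³ = (0.331 nm)³ = (3.310 × 10^-8 cm)³ = 3.626 × 10^-23 cm³.
ρ = Z·M/(N_A·a³) = 2 × 180.9 / (6.022 × 10²³ × 3.626 × 10^-23) = 16.57 g/cm³.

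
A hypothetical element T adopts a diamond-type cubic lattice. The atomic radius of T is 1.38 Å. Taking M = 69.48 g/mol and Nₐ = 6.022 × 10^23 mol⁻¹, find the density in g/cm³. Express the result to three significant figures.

3.56 g/cm³

In a diamond cubic lattice, nearest neighbors lie along the body diagonal with √3·a = 8r, giving a = 6.374 Å = 6.374 × 10^-8 cm.
With Z = 8, ρ = Z·M/(N_A·a³) = 8 × 69.48 / (6.022 × 10²³ × 2.590 × 10^-22) = 3.564 g/cm³.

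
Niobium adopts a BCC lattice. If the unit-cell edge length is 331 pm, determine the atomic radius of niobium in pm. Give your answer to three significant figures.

In a BCC lattice, atoms touch along the body diagonal, so √3·a = 4r.
r = √3·a/4 = 1.7321 × 331 / 4 = 143 pm.

143 pm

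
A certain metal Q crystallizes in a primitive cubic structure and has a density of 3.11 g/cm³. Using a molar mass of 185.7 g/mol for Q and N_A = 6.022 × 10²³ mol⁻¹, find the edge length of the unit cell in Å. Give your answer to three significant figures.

4.63 Å

With Z = 1 atom per simple cubic cell, a³ = Z·M/(N_A·ρ) = 1 × 185.7 / (6.022 × 10²³ × 3.110 g/cm³) = 9.915 × 10^-23 cm³.
a = (9.915 × 10^-23)^(1/3) = 4.628 × 10^-8 cm = 4.63 Å.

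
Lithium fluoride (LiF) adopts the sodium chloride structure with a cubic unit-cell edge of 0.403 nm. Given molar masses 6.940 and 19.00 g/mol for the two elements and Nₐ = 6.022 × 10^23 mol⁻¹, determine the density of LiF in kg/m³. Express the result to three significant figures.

2630 kg/m³

The sodium chloride structure contains Z = 4 formula units per cell; M(LiF) = 6.940 + 19.00 = 25.94 g/mol.
a³ = (4.030 × 10^-8 cm)³ = 6.545 × 10^-23 cm³.
ρ = 4 × 25.94 / (6.022 × 10²³ × 6.545 × 10^-23) = 2.633 g/cm³ = 2630 kg/m³.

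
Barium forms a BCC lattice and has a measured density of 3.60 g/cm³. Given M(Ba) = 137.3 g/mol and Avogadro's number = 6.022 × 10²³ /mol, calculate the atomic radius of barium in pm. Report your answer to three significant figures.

For a BCC cell (Z = 2), a³ = Z·M/(N_A·ρ) = 2 × 137.3 / (6.022 × 10²³ × 3.600) = 1.267 × 10^-22 cm³, so a = 5.022 × 10^-8 cm = 502.2 pm.
Atoms touch along the body diagonal, so √3·a = 4r, so r = 0.4330 × a = 217 pm.

217 pm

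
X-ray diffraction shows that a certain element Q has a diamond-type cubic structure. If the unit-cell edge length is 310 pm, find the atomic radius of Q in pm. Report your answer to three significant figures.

67.1 pm

In a diamond cubic lattice, nearest neighbors lie along the body diagonal with √3·a = 8r.
r = √3·a/8 = 1.7321 × 310 / 8 = 67.1 pm.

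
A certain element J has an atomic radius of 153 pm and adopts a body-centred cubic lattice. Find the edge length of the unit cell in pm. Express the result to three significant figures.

In a BCC lattice, atoms touch along the body diagonal, so √3·a = 4r.
a = 4r/√3 = 4 × 153 / 1.7321 = 353 pm.

353 pm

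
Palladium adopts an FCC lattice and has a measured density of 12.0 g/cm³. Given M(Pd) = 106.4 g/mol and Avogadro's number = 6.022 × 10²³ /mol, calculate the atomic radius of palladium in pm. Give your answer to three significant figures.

For an FCC cell (Z = 4), a³ = Z·M/(N_A·ρ) = 4 × 106.4 / (6.022 × 10²³ × 12.00) = 5.890 × 10^-23 cm³, so a = 3.891 × 10^-8 cm = 389.1 pm.
Atoms touch along the face diagonal, so √2·a = 4r, so r = 0.3536 × a = 138 pm.

138 pm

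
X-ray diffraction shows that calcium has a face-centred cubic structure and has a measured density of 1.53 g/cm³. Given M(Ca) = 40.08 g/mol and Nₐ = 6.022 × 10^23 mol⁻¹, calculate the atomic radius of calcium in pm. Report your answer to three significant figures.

For an FCC cell (Z = 4), a³ = Z·M/(N_A·ρ) = 4 × 40.08 / (6.022 × 10²³ × 1.530) = 1.740 × 10^-22 cm³, so a = 5.583 × 10^-8 cm = 558.3 pm.
Atoms touch along the face diagonal, so √2·a = 4r, so r = 0.3536 × a = 197 pm.

197 pm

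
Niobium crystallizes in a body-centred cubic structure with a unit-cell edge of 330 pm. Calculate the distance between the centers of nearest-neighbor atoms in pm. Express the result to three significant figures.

In a BCC structure, atoms touch along the body diagonal, so √3·a = 4r; the nearest-neighbor distance equals 2r = 0.8660·a.
d = 0.8660 × 330 = 286 pm.

286 pm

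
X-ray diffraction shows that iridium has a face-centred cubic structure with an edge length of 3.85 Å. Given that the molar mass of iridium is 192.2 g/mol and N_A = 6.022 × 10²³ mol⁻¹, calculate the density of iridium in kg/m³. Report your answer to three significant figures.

22400 kg/m³

An FCC unit cell contains Z = 4 atoms.
Cell volume: a³ = (3.85 Å)³ = (3.850 × 10^-8 cm)³ = 5.707 × 10^-23 cm³.
ρ = Z·M/(N_A·a³) = 4 × 192.2 / (6.022 × 10²³ × 5.707 × 10^-23) = 22.37 g/cm³ = 22400 kg/m³.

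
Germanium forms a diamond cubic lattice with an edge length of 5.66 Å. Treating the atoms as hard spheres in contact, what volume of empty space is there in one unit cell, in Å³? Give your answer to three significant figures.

In a diamond cubic lattice nearest neighbors lie along the body diagonal with √3·a = 8r, so r = 0.2165a = 1.225 Å.
V_cell = a³ = 181.3 Å³; V_atoms = 8 × (4/3)πr³ = 61.67 Å³.
Empty space = 181.3 − 61.67 = 120 Å³.

120 Å³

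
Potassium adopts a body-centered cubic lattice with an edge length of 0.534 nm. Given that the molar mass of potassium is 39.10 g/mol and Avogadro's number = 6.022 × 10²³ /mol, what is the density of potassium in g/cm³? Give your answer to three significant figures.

0.853 g/cm³

A BCC unit cell contains Z = 2 atoms.
Cell volume: a³ = (0.534 nm)³ = (5.340 × 10^-8 cm)³ = 1.523 × 10^-22 cm³.
ρ = Z·M/(N_A·a³) = 2 × 39.10 / (6.022 × 10²³ × 1.523 × 10^-22) = 0.8528 g/cm³.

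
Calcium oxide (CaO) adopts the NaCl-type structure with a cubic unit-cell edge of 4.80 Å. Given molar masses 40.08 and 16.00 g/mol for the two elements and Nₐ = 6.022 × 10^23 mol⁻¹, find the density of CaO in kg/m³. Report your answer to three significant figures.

The NaCl-type structure contains Z = 4 formula units per cell; M(CaO) = 40.08 + 16.00 = 56.08 g/mol.
a³ = (4.800 × 10^-8 cm)³ = 1.106 × 10^-22 cm³.
ρ = 4 × 56.08 / (6.022 × 10²³ × 1.106 × 10^-22) = 3.368 g/cm³ = 3370 kg/m³.

3370 kg/m³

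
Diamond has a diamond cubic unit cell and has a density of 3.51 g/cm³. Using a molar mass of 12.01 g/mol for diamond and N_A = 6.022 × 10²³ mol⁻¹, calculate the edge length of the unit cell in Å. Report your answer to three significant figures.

With Z = 8 atoms per diamond cubic cell, a³ = Z·M/(N_A·ρ) = 8 × 12.01 / (6.022 × 10²³ × 3.510 g/cm³) = 4.546 × 10^-23 cm³.
a = (4.546 × 10^-23)^(1/3) = 3.569 × 10^-8 cm = 3.57 Å.

3.57 Å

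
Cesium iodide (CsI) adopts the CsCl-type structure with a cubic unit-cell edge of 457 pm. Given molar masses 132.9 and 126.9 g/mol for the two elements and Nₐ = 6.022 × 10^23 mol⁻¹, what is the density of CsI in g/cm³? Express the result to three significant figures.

The CsCl-type structure contains Z = 1 formula unit per cell; M(CsI) = 132.9 + 126.9 = 259.8 g/mol.
a³ = (4.570 × 10^-8 cm)³ = 9.544 × 10^-23 cm³.
ρ = 1 × 259.8 / (6.022 × 10²³ × 9.544 × 10^-23) = 4.520 g/cm³.

4.52 g/cm³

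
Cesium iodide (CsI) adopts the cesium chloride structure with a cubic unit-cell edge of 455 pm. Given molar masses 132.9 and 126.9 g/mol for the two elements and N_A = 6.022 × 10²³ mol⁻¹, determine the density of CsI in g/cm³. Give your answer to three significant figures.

4.58 g/cm³

The cesium chloride structure contains Z = 1 formula unit per cell; M(CsI) = 132.9 + 126.9 = 259.8 g/mol.
a³ = (4.550 × 10^-8 cm)³ = 9.420 × 10^-23 cm³.
ρ = 1 × 259.8 / (6.022 × 10²³ × 9.420 × 10^-23) = 4.580 g/cm³.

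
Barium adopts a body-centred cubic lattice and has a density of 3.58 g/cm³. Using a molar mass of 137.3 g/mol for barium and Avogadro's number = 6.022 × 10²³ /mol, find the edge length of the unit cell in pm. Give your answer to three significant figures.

503 pm

With Z = 2 atoms per BCC cell, a³ = Z·M/(N_A·ρ) = 2 × 137.3 / (6.022 × 10²³ × 3.580 g/cm³) = 1.274 × 10^-22 cm³.
a = (1.274 × 10^-22)^(1/3) = 5.031 × 10^-8 cm = 503 pm.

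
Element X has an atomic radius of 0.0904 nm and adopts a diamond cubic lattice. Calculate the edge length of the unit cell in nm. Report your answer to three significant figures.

In a diamond cubic lattice, nearest neighbors lie along the body diagonal with √3·a = 8r.
a = 8r/√3 = 8 × 0.0904 / 1.7321 = 0.418 nm.

0.418 nm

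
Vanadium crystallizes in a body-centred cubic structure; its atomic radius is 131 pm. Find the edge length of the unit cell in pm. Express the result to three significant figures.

303 pm

In a BCC lattice, atoms touch along the body diagonal, so √3·a = 4r.
a = 4r/√3 = 4 × 131 / 1.7321 = 303 pm.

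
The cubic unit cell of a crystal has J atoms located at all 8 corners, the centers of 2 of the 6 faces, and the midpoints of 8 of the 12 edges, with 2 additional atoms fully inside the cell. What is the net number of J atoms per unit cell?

Corner atoms are shared by 8 cells (1/8 each), face atoms by 2 (1/2 each), edge atoms by 4 (1/4 each), interior atoms are unshared.
Net atoms = 8 × 1/8 + 2 × 1/2 + 8 × 1/4 + 2 = 1 + 1 + 2 + 2 = 6.

6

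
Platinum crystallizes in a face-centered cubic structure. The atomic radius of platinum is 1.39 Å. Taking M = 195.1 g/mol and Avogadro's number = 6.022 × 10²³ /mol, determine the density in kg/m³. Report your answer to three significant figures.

21300 kg/m³

In an FCC lattice, atoms touch along the face diagonal, so √2·a = 4r, giving a = 3.932 Å = 3.932 × 10^-8 cm.
With Z = 4, ρ = Z·M/(N_A·a³) = 4 × 195.1 / (6.022 × 10²³ × 6.077 × 10^-23) = 21.33 g/cm³ = 21300 kg/m³.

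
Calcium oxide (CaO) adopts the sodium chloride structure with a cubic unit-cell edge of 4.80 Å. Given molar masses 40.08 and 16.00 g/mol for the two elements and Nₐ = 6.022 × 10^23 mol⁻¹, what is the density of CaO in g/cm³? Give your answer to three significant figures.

3.37 g/cm³

The sodium chloride structure contains Z = 4 formula units per cell; M(CaO) = 40.08 + 16.00 = 56.08 g/mol.
a³ = (4.800 × 10^-8 cm)³ = 1.106 × 10^-22 cm³.
ρ = 4 × 56.08 / (6.022 × 10²³ × 1.106 × 10^-22) = 3.368 g/cm³.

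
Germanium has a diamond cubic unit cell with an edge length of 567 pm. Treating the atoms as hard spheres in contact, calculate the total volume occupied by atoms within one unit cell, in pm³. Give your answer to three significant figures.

In a diamond cubic lattice nearest neighbors lie along the body diagonal with √3·a = 8r, so r = 0.2165a = 122.8 pm.
V_atoms = Z × (4/3)πr³ = 8 × (4/3)π × (122.8)³ = 6.20 × 10^7 pm³.

6.20 × 10^7 pm³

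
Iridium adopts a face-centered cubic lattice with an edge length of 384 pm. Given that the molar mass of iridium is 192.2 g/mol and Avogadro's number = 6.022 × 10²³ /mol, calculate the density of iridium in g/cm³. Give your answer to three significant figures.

22.5 g/cm³

An FCC unit cell contains Z = 4 atoms.
Cell volume: a³ = (384 pm)³ = (3.840 × 10^-8 cm)³ = 5.662 × 10^-23 cm³.
ρ = Z·M/(N_A·a³) = 4 × 192.2 / (6.022 × 10²³ × 5.662 × 10^-23) = 22.55 g/cm³.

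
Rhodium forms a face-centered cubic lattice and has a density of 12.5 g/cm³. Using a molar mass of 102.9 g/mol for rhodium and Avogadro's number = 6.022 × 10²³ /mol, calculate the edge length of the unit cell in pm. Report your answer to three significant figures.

380 pm

With Z = 4 atoms per FCC cell, a³ = Z·M/(N_A·ρ) = 4 × 102.9 / (6.022 × 10²³ × 12.50 g/cm³) = 5.468 × 10^-23 cm³.
a = (5.468 × 10^-23)^(1/3) = 3.796 × 10^-8 cm = 380 pm.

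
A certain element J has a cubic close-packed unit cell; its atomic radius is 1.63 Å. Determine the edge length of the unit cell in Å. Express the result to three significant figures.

4.61 Å

In an FCC lattice, atoms touch along the face diagonal, so √2·a = 4r.
a = 4r/√2 = 4 × 1.63 / 1.4142 = 4.61 Å.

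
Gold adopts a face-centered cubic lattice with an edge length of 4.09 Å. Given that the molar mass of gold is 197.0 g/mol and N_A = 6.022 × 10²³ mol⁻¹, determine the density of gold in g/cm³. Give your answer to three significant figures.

19.1 g/cm³

An FCC unit cell contains Z = 4 atoms.
Cell volume: a³ = (4.09 Å)³ = (4.090 × 10^-8 cm)³ = 6.842 × 10^-23 cm³.
ρ = Z·M/(N_A·a³) = 4 × 197.0 / (6.022 × 10²³ × 6.842 × 10^-23) = 19.13 g/cm³.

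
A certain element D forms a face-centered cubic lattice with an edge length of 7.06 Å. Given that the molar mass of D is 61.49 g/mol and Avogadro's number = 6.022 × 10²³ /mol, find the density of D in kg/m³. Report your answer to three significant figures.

1160 kg/m³

An FCC unit cell contains Z = 4 atoms.
Cell volume: a³ = (7.06 Å)³ = (7.060 × 10^-8 cm)³ = 3.519 × 10^-22 cm³.
ρ = Z·M/(N_A·a³) = 4 × 61.49 / (6.022 × 10²³ × 3.519 × 10^-22) = 1.161 g/cm³ = 1160 kg/m³.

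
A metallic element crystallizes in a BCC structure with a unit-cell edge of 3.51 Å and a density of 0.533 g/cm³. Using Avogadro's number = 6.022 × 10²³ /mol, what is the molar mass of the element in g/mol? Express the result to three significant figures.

6.94 g/mol

A BCC cell has Z = 2 atoms; a = 3.510 × 10^-8 cm.
M = ρ·N_A·a³/Z = 0.533 × 6.022 × 10²³ × 4.324 × 10^-23 / 2 = 6.94 g/mol.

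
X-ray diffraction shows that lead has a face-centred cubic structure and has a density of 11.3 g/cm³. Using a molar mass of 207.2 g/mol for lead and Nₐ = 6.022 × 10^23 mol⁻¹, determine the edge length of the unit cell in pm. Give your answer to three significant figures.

With Z = 4 atoms per FCC cell, a³ = Z·M/(N_A·ρ) = 4 × 207.2 / (6.022 × 10²³ × 11.30 g/cm³) = 1.218 × 10^-22 cm³.
a = (1.218 × 10^-22)^(1/3) = 4.957 × 10^-8 cm = 496 pm.

496 pm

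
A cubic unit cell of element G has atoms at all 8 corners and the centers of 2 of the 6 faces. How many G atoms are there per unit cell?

Corner atoms are shared by 8 cells (1/8 each), face atoms by 2 (1/2 each).
Net atoms = 8 × 1/8 + 2 × 1/2 = 1 + 1 = 2.

2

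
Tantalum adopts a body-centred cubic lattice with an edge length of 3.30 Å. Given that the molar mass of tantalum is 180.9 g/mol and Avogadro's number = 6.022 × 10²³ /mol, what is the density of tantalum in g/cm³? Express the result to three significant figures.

A BCC unit cell contains Z = 2 atoms.
Cell volume: a³ = (3.30 Å)³ = (3.300 × 10^-8 cm)³ = 3.594 × 10^-23 cm³.
ρ = Z·M/(N_A·a³) = 2 × 180.9 / (6.022 × 10²³ × 3.594 × 10^-23) = 16.72 g/cm³.

16.7 g/cm³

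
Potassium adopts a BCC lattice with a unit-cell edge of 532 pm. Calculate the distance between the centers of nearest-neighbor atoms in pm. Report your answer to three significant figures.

461 pm

In a BCC structure, atoms touch along the body diagonal, so √3·a = 4r; the nearest-neighbor distance equals 2r = 0.8660·a.
d = 0.8660 × 532 = 461 pm.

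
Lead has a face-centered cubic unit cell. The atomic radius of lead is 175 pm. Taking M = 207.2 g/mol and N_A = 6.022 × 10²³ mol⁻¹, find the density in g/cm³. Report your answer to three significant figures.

11.3 g/cm³

In an FCC lattice, atoms touch along the face diagonal, so √2·a = 4r, giving a = 495.0 pm = 4.950 × 10^-8 cm.
With Z = 4, ρ = Z·M/(N_A·a³) = 4 × 207.2 / (6.022 × 10²³ × 1.213 × 10^-22) = 11.35 g/cm³.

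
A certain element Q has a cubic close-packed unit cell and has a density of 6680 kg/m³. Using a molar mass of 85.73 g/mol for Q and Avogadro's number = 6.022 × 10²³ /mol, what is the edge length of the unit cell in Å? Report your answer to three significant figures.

4.40 Å

With Z = 4 atoms per FCC cell, a³ = Z·M/(N_A·ρ) = 4 × 85.73 / (6.022 × 10²³ × 6.680 g/cm³) = 8.525 × 10^-23 cm³.
a = (8.525 × 10^-23)^(1/3) = 4.401 × 10^-8 cm = 4.40 Å.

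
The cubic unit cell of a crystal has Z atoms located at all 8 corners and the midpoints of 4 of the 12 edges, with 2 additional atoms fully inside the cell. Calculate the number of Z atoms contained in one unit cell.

Corner atoms are shared by 8 cells (1/8 each), edge atoms by 4 (1/4 each), interior atoms are unshared.
Net atoms = 8 × 1/8 + 4 × 1/4 + 2 = 1 + 1 + 2 = 4.

4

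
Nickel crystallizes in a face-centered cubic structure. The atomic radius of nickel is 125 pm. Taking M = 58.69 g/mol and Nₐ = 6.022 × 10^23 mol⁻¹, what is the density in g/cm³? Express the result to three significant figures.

In an FCC lattice, atoms touch along the face diagonal, so √2·a = 4r, giving a = 353.6 pm = 3.536 × 10^-8 cm.
With Z = 4, ρ = Z·M/(N_A·a³) = 4 × 58.69 / (6.022 × 10²³ × 4.419 × 10^-23) = 8.821 g/cm³.

8.82 g/cm³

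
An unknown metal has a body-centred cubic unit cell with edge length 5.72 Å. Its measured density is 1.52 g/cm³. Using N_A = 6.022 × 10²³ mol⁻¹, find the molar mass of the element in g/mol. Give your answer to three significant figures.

A BCC cell has Z = 2 atoms; a = 5.720 × 10^-8 cm.
M = ρ·N_A·a³/Z = 1.52 × 6.022 × 10²³ × 1.871 × 10^-22 / 2 = 85.7 g/mol.

85.7 g/mol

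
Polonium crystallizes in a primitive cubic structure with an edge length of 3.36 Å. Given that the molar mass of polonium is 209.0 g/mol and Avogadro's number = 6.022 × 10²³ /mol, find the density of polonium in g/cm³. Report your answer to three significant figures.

9.15 g/cm³

A simple cubic unit cell contains Z = 1 atom.
Cell volume: a³ = (3.36 Å)³ = (3.360 × 10^-8 cm)³ = 3.793 × 10^-23 cm³.
ρ = Z·M/(N_A·a³) = 1 × 209.0 / (6.022 × 10²³ × 3.793 × 10^-23) = 9.149 g/cm³.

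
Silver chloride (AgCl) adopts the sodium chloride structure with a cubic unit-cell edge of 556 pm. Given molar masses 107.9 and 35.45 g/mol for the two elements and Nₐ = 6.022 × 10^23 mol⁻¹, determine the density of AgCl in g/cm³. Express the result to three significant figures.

The sodium chloride structure contains Z = 4 formula units per cell; M(AgCl) = 107.9 + 35.45 = 143.35 g/mol.
a³ = (5.560 × 10^-8 cm)³ = 1.719 × 10^-22 cm³.
ρ = 4 × 143.35 / (6.022 × 10²³ × 1.719 × 10^-22) = 5.540 g/cm³.

5.54 g/cm³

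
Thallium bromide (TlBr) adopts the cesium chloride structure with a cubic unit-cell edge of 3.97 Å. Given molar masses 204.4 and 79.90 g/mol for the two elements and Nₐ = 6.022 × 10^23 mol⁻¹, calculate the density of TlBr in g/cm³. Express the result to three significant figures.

The cesium chloride structure contains Z = 1 formula unit per cell; M(TlBr) = 204.4 + 79.90 = 284.3 g/mol.
a³ = (3.970 × 10^-8 cm)³ = 6.257 × 10^-23 cm³.
ρ = 1 × 284.3 / (6.022 × 10²³ × 6.257 × 10^-23) = 7.545 g/cm³.

7.55 g/cm³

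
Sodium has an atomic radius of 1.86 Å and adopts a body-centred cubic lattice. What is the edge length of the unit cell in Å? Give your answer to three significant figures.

4.30 Å

In a BCC lattice, atoms touch along the body diagonal, so √3·a = 4r.
a = 4r/√3 = 4 × 1.86 / 1.7321 = 4.30 Å.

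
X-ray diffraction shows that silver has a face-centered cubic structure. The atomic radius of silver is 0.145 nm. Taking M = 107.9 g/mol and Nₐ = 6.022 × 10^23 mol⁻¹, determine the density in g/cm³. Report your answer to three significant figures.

10.4 g/cm³

In an FCC lattice, atoms touch along the face diagonal, so √2·a = 4r, giving a = 0.4101 nm = 4.101 × 10^-8 cm.
With Z = 4, ρ = Z·M/(N_A·a³) = 4 × 107.9 / (6.022 × 10²³ × 6.898 × 10^-23) = 10.39 g/cm³.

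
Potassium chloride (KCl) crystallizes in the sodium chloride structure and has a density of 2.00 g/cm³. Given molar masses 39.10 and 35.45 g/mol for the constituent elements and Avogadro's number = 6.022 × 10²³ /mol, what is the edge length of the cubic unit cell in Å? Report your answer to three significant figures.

6.28 Å

M(KCl) = 74.55 g/mol; Z = 4 formula units per cell.
a³ = Z·M/(N_A·ρ) = 4 × 74.55 / (6.022 × 10²³ × 2.00) = 2.476 × 10^-22 cm³, so a = 6.279 × 10^-8 cm = 6.28 Å.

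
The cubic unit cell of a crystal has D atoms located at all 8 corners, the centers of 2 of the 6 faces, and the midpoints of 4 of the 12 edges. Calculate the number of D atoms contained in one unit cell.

Corner atoms are shared by 8 cells (1/8 each), face atoms by 2 (1/2 each), edge atoms by 4 (1/4 each).
Net atoms = 8 × 1/8 + 2 × 1/2 + 4 × 1/4 = 1 + 1 + 1 = 3.

3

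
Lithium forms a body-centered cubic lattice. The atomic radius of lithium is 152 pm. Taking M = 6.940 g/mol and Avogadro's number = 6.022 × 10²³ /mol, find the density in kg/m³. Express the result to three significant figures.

In a BCC lattice, atoms touch along the body diagonal, so √3·a = 4r, giving a = 351.0 pm = 3.510 × 10^-8 cm.
With Z = 2, ρ = Z·M/(N_A·a³) = 2 × 6.940 / (6.022 × 10²³ × 4.325 × 10^-23) = 0.5329 g/cm³ = 533 kg/m³.

533 kg/m³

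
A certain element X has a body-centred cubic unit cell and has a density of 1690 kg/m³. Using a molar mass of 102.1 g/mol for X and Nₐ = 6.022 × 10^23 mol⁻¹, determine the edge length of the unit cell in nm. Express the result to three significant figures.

With Z = 2 atoms per BCC cell, a³ = Z·M/(N_A·ρ) = 2 × 102.1 / (6.022 × 10²³ × 1.690 g/cm³) = 2.006 × 10^-22 cm³.
a = (2.006 × 10^-22)^(1/3) = 5.854 × 10^-8 cm = 0.585 nm.

0.585 nm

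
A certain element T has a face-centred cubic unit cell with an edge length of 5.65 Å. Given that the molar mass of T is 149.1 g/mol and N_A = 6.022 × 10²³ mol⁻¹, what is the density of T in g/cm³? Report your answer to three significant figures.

An FCC unit cell contains Z = 4 atoms.
Cell volume: a³ = (5.65 Å)³ = (5.650 × 10^-8 cm)³ = 1.804 × 10^-22 cm³.
ρ = Z·M/(N_A·a³) = 4 × 149.1 / (6.022 × 10²³ × 1.804 × 10^-22) = 5.491 g/cm³.

5.49 g/cm³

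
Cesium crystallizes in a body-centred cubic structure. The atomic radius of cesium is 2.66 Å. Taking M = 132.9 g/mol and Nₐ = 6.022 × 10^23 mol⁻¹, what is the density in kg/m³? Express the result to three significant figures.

1900 kg/m³

In a BCC lattice, atoms touch along the body diagonal, so √3·a = 4r, giving a = 6.143 Å = 6.143 × 10^-8 cm.
With Z = 2, ρ = Z·M/(N_A·a³) = 2 × 132.9 / (6.022 × 10²³ × 2.318 × 10^-22) = 1.904 g/cm³ = 1900 kg/m³.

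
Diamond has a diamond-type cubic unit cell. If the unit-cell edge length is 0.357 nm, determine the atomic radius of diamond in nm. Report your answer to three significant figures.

0.0773 nm

In a diamond cubic lattice, nearest neighbors lie along the body diagonal with √3·a = 8r.
r = √3·a/8 = 1.7321 × 0.357 / 8 = 0.0773 nm.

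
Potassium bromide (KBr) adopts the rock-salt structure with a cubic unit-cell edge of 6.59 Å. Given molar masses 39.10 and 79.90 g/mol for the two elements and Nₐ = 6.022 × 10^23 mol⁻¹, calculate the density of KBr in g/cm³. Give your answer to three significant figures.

The rock-salt structure contains Z = 4 formula units per cell; M(KBr) = 39.10 + 79.90 = 119.0 g/mol.
a³ = (6.590 × 10^-8 cm)³ = 2.862 × 10^-22 cm³.
ρ = 4 × 119.0 / (6.022 × 10²³ × 2.862 × 10^-22) = 2.762 g/cm³.

2.76 g/cm³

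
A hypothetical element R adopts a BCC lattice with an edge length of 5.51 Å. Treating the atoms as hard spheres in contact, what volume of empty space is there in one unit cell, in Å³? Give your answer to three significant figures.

53.5 Å³

In a BCC lattice atoms touch along the body diagonal, so √3·a = 4r, so r = 0.4330a = 2.386 Å.
V_cell = a³ = 167.3 Å³; V_atoms = 2 × (4/3)πr³ = 113.8 Å³.
Empty space = 167.3 − 113.8 = 53.5 Å³.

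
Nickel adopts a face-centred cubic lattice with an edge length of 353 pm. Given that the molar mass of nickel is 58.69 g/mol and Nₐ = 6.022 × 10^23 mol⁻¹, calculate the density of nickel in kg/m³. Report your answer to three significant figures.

An FCC unit cell contains Z = 4 atoms.
Cell volume: a³ = (353 pm)³ = (3.530 × 10^-8 cm)³ = 4.399 × 10^-23 cm³.
ρ = Z·M/(N_A·a³) = 4 × 58.69 / (6.022 × 10²³ × 4.399 × 10^-23) = 8.863 g/cm³ = 8860 kg/m³.

8860 kg/m³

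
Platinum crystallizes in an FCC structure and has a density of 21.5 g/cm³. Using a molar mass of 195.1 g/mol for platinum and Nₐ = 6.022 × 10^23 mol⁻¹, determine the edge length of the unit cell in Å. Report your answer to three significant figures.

With Z = 4 atoms per FCC cell, a³ = Z·M/(N_A·ρ) = 4 × 195.1 / (6.022 × 10²³ × 21.50 g/cm³) = 6.028 × 10^-23 cm³.
a = (6.028 × 10^-23)^(1/3) = 3.921 × 10^-8 cm = 3.92 Å.

3.92 Å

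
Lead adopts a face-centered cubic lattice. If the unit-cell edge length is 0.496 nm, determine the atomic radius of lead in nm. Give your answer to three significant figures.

0.175 nm

In an FCC lattice, atoms touch along the face diagonal, so √2·a = 4r.
r = √2·a/4 = 1.4142 × 0.496 / 4 = 0.175 nm.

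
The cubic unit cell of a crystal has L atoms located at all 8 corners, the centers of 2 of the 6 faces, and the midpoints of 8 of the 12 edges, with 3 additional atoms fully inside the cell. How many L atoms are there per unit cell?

Corner atoms are shared by 8 cells (1/8 each), face atoms by 2 (1/2 each), edge atoms by 4 (1/4 each), interior atoms are unshared.
Net atoms = 8 × 1/8 + 2 × 1/2 + 8 × 1/4 + 3 = 1 + 1 + 2 + 3 = 7.

7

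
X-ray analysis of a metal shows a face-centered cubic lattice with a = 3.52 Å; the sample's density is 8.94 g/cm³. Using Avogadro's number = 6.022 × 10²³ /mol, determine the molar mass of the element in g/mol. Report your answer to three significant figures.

An FCC cell has Z = 4 atoms; a = 3.520 × 10^-8 cm.
M = ρ·N_A·a³/Z = 8.94 × 6.022 × 10²³ × 4.361 × 10^-23 / 4 = 58.7 g/mol.

58.7 g/mol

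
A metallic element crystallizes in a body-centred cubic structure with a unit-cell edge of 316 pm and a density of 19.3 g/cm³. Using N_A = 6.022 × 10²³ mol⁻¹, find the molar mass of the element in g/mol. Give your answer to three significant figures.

183 g/mol

A BCC cell has Z = 2 atoms; a = 3.160 × 10^-8 cm.
M = ρ·N_A·a³/Z = 19.3 × 6.022 × 10²³ × 3.155 × 10^-23 / 2 = 183 g/mol.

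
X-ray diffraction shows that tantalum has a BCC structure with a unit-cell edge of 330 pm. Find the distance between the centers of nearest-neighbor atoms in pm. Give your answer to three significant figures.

286 pm

In a BCC structure, atoms touch along the body diagonal, so √3·a = 4r; the nearest-neighbor distance equals 2r = 0.8660·a.
d = 0.8660 × 330 = 286 pm.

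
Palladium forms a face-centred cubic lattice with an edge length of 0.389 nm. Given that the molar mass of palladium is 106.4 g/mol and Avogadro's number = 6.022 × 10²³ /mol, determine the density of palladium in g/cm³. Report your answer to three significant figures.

12.0 g/cm³

An FCC unit cell contains Z = 4 atoms.
Cell volume: a³ = (0.389 nm)³ = (3.890 × 10^-8 cm)³ = 5.886 × 10^-23 cm³.
ρ = Z·M/(N_A·a³) = 4 × 106.4 / (6.022 × 10²³ × 5.886 × 10^-23) = 12.01 g/cm³.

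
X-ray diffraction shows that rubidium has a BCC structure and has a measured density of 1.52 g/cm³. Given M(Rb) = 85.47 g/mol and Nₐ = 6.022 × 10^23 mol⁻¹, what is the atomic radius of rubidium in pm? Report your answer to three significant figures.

For a BCC cell (Z = 2), a³ = Z·M/(N_A·ρ) = 2 × 85.47 / (6.022 × 10²³ × 1.520) = 1.867 × 10^-22 cm³, so a = 5.716 × 10^-8 cm = 571.6 pm.
Atoms touch along the body diagonal, so √3·a = 4r, so r = 0.4330 × a = 248 pm.

248 pm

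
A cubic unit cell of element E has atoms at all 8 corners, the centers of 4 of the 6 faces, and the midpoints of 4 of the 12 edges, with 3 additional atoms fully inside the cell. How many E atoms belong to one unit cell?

7

Corner atoms are shared by 8 cells (1/8 each), face atoms by 2 (1/2 each), edge atoms by 4 (1/4 each), interior atoms are unshared.
Net atoms = 8 × 1/8 + 4 × 1/2 + 4 × 1/4 + 3 = 1 + 2 + 1 + 3 = 7.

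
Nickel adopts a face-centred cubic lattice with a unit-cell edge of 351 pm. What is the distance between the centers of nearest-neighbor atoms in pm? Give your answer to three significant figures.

248 pm

In an FCC structure, atoms touch along the face diagonal, so √2·a = 4r; the nearest-neighbor distance equals 2r = 0.7071·a.
d = 0.7071 × 351 = 248 pm.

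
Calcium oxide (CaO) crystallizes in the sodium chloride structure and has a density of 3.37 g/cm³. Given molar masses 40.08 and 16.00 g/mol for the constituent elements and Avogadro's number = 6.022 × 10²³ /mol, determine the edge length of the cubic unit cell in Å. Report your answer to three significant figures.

M(CaO) = 56.08 g/mol; Z = 4 formula units per cell.
a³ = Z·M/(N_A·ρ) = 4 × 56.08 / (6.022 × 10²³ × 3.37) = 1.105 × 10^-22 cm³, so a = 4.799 × 10^-8 cm = 4.80 Å.

4.80 Å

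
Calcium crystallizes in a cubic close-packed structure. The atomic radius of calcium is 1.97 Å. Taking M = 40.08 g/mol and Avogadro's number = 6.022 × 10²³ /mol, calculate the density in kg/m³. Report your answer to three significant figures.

1540 kg/m³

In an FCC lattice, atoms touch along the face diagonal, so √2·a = 4r, giving a = 5.572 Å = 5.572 × 10^-8 cm.
With Z = 4, ρ = Z·M/(N_A·a³) = 4 × 40.08 / (6.022 × 10²³ × 1.730 × 10^-22) = 1.539 g/cm³ = 1540 kg/m³.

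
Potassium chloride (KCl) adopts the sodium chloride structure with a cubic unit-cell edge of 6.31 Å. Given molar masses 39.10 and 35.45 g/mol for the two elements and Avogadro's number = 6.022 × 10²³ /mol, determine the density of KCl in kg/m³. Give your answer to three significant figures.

The sodium chloride structure contains Z = 4 formula units per cell; M(KCl) = 39.10 + 35.45 = 74.55 g/mol.
a³ = (6.310 × 10^-8 cm)³ = 2.512 × 10^-22 cm³.
ρ = 4 × 74.55 / (6.022 × 10²³ × 2.512 × 10^-22) = 1.971 g/cm³ = 1970 kg/m³.

1970 kg/m³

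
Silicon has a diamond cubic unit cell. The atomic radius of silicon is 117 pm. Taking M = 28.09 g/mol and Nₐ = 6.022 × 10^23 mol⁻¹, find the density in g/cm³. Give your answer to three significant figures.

2.36 g/cm³

In a diamond cubic lattice, nearest neighbors lie along the body diagonal with √3·a = 8r, giving a = 540.4 pm = 5.404 × 10^-8 cm.
With Z = 8, ρ = Z·M/(N_A·a³) = 8 × 28.09 / (6.022 × 10²³ × 1.578 × 10^-22) = 2.365 g/cm³.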